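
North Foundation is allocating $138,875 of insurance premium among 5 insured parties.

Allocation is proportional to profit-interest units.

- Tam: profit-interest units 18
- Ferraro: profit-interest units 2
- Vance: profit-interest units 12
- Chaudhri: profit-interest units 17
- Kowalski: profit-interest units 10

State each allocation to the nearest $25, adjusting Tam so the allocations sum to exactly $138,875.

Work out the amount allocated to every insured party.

Tam: $42,350 · Ferraro: $4,700 · Vance: $28,250 · Chaudhri: $40,025 · Kowalski: $23,550

Combined profit-interest units = 59.
Proportional shares: Tam 18/59 × $138,875 = 42,368.64; Ferraro 2/59 × $138,875 = 4,707.63; Vance 12/59 × $138,875 = 28,245.76; Chaudhri 17/59 × $138,875 = 40,014.83; Kowalski 10/59 × $138,875 = 23,538.14.
Rounded to nearest $25: Tam $42,375; Ferraro $4,700; Vance $28,250; Chaudhri $40,025; Kowalski $23,550. Sum = $138,900.
Difference $138,875 − $138,900 = −$25 applied to Tam: Tam becomes $42,350.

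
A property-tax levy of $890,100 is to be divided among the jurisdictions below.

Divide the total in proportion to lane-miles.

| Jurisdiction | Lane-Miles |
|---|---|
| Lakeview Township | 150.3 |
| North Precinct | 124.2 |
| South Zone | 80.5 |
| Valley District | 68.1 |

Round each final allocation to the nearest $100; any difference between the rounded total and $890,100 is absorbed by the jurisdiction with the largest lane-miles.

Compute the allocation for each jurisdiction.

Lakeview Township: $316,100; North Precinct: $261,300; South Zone: $169,400; Valley District: $143,300

Lane-miles total: 423.1.
Proportional shares: Lakeview Township 150.3/423.1 × $890,100 = 316,194.82; North Precinct 124.2/423.1 × $890,100 = 261,286.74; South Zone 80.5/423.1 × $890,100 = 169,352.52; Valley District 68.1/423.1 × $890,100 = 143,265.92.
At nearest $100: Lakeview Township $316,200; North Precinct $261,300; South Zone $169,400; Valley District $143,300. Sum = $890,200.
Difference $890,100 − $890,200 = −$100 applied to largest lane-miles (Lakeview Township): Lakeview Township becomes $316,100.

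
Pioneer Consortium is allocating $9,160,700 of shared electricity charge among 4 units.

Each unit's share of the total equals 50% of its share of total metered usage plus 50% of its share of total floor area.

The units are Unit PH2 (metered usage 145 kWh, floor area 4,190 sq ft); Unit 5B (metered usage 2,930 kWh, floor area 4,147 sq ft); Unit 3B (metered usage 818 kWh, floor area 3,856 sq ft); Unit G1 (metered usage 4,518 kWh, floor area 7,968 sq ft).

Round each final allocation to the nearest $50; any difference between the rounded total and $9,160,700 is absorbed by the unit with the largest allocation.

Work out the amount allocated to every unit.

Totals — metered usage 8,411, floor area 20,161.
Blended shares (50% metered usage + 50% floor area): Unit PH2 0.1125; Unit 5B 0.2770; Unit 3B 0.1443; Unit G1 0.4662.
Raw shares: Unit PH2 1,030,882.53; Unit 5B 2,537,731.51; Unit 3B 1,321,494.87; Unit G1 4,270,591.09.
Rounded to nearest $50: Unit PH2 $1,030,900; Unit 5B $2,537,750; Unit 3B $1,321,500; Unit G1 $4,270,600. Sum = $9,160,750.
Difference $9,160,700 − $9,160,750 = −$50 applied to largest allocation (Unit G1): Unit G1 becomes $4,270,550.

Unit PH2: $1,030,900 | Unit 5B: $2,537,750 | Unit 3B: $1,321,500 | Unit G1: $4,270,550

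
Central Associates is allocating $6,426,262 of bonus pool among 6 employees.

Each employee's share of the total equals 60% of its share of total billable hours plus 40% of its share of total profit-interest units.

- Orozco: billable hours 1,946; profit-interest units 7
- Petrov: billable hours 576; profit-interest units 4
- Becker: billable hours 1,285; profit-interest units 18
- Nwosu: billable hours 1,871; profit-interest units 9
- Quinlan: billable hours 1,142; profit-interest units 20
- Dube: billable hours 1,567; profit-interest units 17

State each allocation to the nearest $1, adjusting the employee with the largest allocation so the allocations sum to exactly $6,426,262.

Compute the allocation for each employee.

Totals — billable hours 8,387, profit-interest units 75.
Combined weights (60% billable hours + 40% profit-interest units): Orozco 0.1765; Petrov 0.0625; Becker 0.1879; Nwosu 0.1819; Quinlan 0.1884; Dube 0.2028.
Raw shares: Orozco 1,134,548.75; Petrov 401,898.19; Becker 1,207,674.46; Nwosu 1,168,615.78; Quinlan 1,210,479.84; Dube 1,303,044.98.
Rounded to nearest $1: Orozco $1,134,549; Petrov $401,898; Becker $1,207,674; Nwosu $1,168,616; Quinlan $1,210,480; Dube $1,303,045. Sum = $6,426,262.
No rounding difference to absorb.

Orozco: $1,134,549 | Petrov: $401,898 | Becker: $1,207,674 | Nwosu: $1,168,616 | Quinlan: $1,210,480 | Dube: $1,303,045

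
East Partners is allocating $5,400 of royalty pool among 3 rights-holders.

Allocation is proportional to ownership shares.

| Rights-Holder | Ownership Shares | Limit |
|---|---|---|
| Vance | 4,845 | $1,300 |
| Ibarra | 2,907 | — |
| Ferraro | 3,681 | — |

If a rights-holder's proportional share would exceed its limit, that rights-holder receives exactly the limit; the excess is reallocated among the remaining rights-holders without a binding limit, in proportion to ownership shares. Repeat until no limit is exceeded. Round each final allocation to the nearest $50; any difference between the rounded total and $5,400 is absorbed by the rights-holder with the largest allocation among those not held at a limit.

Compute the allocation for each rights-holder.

Ownership shares total: 11,433.
Proportional shares (ignoring caps): Vance 2,288.38; Ibarra 1,373.03; Ferraro 1,738.60.
Held at cap: Vance ($1,300); residual $4,100 reallocated over remaining ownership shares 6,588.
Redistributed shares: Ibarra 1,809.15 → $1,800; Ferraro 2,290.85 → $2,300.

Vance: $1,300 · Ibarra: $1,800 · Ferraro: $2,300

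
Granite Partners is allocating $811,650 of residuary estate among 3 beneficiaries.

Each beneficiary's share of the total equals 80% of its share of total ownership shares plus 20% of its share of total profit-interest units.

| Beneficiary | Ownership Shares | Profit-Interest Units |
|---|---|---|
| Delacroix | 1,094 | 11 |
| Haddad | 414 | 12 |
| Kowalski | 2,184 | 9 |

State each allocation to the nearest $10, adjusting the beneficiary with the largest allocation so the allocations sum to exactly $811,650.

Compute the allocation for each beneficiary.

Delacroix: $248,210; Haddad: $133,680; Kowalski: $429,760

Ownership shares total 3,692; profit-interest units total 32.
Combined weights (80% ownership shares + 20% profit-interest units): Delacroix 0.3058; Haddad 0.1647; Kowalski 0.5295.
Raw shares: Delacroix 248,205.08; Haddad 133,684.82; Kowalski 429,760.10.
Rounded to nearest $10: Delacroix $248,210; Haddad $133,680; Kowalski $429,760. Sum = $811,650.
Rounded total matches; no reconciliation needed.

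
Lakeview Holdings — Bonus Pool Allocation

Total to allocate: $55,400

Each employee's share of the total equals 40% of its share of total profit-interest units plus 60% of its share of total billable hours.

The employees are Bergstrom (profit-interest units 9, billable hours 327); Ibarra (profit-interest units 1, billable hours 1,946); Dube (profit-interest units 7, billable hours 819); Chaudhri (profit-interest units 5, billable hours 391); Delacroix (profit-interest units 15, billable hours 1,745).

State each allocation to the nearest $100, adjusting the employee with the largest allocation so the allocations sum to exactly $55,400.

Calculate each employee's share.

Bergstrom: $7,500 · Ibarra: $13,000 · Dube: $9,400 · Chaudhri: $5,500 · Delacroix: $20,000

Totals — profit-interest units 37, billable hours 5,228.
Composite weights (40% profit-interest units + 60% billable hours): Bergstrom 0.1348; Ibarra 0.2341; Dube 0.1697; Chaudhri 0.0989; Delacroix 0.3624.
Raw shares: Bergstrom 7,469.36; Ibarra 12,971.73; Dube 9,399.69; Chaudhri 5,480.60; Delacroix 20,078.62.
Rounded to nearest $100: Bergstrom $7,500; Ibarra $13,000; Dube $9,400; Chaudhri $5,500; Delacroix $20,100. Sum = $55,500.
Difference $55,400 − $55,500 = −$100 applied to largest allocation (Delacroix): Delacroix becomes $20,000.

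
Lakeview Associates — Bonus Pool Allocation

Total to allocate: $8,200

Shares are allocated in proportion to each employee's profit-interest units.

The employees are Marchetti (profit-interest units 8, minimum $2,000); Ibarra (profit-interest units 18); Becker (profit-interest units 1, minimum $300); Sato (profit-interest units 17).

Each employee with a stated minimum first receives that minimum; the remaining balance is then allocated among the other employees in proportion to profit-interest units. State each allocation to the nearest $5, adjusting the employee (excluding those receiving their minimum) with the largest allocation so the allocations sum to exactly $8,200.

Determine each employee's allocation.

Marchetti: $2,000 · Ibarra: $3,035 · Becker: $300 · Sato: $2,865

Fund the minimums — Marchetti $2,000; Becker $300. Balance $5,900.
Balance split over remaining profit-interest units 35: Ibarra 3,034.29 → $3,035; Sato 2,865.71 → $2,865.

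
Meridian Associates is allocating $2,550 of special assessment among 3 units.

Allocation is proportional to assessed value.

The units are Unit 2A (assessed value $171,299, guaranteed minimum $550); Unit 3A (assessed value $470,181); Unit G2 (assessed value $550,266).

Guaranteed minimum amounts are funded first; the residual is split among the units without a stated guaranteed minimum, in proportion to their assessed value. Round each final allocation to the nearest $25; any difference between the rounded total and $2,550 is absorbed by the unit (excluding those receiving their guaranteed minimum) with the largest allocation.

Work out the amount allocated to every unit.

Minimums first: Unit 2A $550. Remaining pool $2,000.
Remaining pool split over remaining assessed value 1,020,447: Unit 3A 921.52 → $925; Unit G2 1,078.48 → $1,075.

Unit 2A: $550 | Unit 3A: $925 | Unit G2: $1,075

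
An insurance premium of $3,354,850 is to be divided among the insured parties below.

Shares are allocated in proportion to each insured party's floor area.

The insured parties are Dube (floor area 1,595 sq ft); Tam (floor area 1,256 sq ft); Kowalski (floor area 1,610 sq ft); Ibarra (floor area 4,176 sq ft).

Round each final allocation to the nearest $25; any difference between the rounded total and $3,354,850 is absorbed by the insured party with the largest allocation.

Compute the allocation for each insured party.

Combined floor area = 8,637.
Pro-rata amounts: Dube 1,595/8,637 × $3,354,850 = 619,542.17; Tam 1,256/8,637 × $3,354,850 = 487,865.18; Kowalski 1,610/8,637 × $3,354,850 = 625,368.59; Ibarra 4,176/8,637 × $3,354,850 = 1,622,074.05.
At nearest $25: Dube $619,550; Tam $487,875; Kowalski $625,375; Ibarra $1,622,075. Sum = $3,354,875.
Difference $3,354,850 − $3,354,875 = −$25 applied to largest allocation (Ibarra): Ibarra becomes $1,622,050.

Dube: $619,550; Tam: $487,875; Kowalski: $625,375; Ibarra: $1,622,050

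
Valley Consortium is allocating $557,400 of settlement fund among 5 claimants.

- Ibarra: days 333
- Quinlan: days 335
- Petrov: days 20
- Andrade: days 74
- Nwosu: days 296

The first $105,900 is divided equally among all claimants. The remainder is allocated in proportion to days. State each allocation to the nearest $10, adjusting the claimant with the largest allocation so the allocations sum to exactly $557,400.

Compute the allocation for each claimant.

Ibarra: $163,290 · Quinlan: $164,140 · Petrov: $29,710 · Andrade: $52,760 · Nwosu: $147,500

Equal tier: $105,900 ÷ 5 = $21,180 apiece.
Remainder $451,500 by days (total 1,058): Ibarra 142,107.28 → $142,110; Quinlan 142,960.78 → $142,960; Petrov 8,534.97 → $8,530; Andrade 31,579.40 → $31,580; Nwosu 126,317.58 → $126,320.
Totals: Ibarra $21,180 + $142,110 = $163,290; Quinlan $21,180 + $142,960 = $164,140; Petrov $21,180 + $8,530 = $29,710; Andrade $21,180 + $31,580 = $52,760; Nwosu $21,180 + $126,320 = $147,500.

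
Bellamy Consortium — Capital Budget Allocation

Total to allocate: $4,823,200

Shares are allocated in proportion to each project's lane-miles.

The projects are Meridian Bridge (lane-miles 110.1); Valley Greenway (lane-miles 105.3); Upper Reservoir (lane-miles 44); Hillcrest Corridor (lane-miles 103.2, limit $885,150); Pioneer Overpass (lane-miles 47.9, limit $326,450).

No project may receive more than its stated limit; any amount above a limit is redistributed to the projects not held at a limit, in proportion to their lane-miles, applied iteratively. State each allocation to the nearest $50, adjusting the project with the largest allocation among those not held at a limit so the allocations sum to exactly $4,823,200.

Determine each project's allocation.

Meridian Bridge: $1,532,900; Valley Greenway: $1,466,100; Upper Reservoir: $612,600; Hillcrest Corridor: $885,150; Pioneer Overpass: $326,450

Total lane-miles = 410.5.
Pro-rata shares before constraints: Meridian Bridge 1,293,628.06; Valley Greenway 1,237,230.11; Upper Reservoir 516,981.24; Hillcrest Corridor 1,212,556.00; Pioneer Overpass 562,804.58.
Cap binds for Hillcrest Corridor ($885,150), Pioneer Overpass ($326,450); remaining pool $3,611,600 reallocated over remaining lane-miles 259.4.
Redistributed shares: Meridian Bridge 1,532,911.18 → $1,532,900; Valley Greenway 1,466,081.26 → $1,466,100; Upper Reservoir 612,607.56 → $612,600.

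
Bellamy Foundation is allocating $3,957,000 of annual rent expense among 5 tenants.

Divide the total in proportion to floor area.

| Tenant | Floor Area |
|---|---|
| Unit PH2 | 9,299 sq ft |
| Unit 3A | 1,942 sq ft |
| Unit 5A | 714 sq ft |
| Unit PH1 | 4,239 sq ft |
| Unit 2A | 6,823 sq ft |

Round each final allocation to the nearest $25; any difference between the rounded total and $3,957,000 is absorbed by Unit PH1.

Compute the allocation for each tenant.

Total floor area = 23,017.
Unrounded shares: Unit PH2 9,299/23,017 × $3,957,000 = 1,598,650.69; Unit 3A 1,942/23,017 × $3,957,000 = 333,861.67; Unit 5A 714/23,017 × $3,957,000 = 122,748.32; Unit PH1 4,239/23,017 × $3,957,000 = 728,753.66; Unit 2A 6,823/23,017 × $3,957,000 = 1,172,985.66.
At nearest $25: Unit PH2 $1,598,650; Unit 3A $333,850; Unit 5A $122,750; Unit PH1 $728,750; Unit 2A $1,172,975. Sum = $3,956,975.
Difference $3,957,000 − $3,956,975 = +$25 applied to Unit PH1: Unit PH1 becomes $728,775.

Unit PH2: $1,598,650; Unit 3A: $333,850; Unit 5A: $122,750; Unit PH1: $728,775; Unit 2A: $1,172,975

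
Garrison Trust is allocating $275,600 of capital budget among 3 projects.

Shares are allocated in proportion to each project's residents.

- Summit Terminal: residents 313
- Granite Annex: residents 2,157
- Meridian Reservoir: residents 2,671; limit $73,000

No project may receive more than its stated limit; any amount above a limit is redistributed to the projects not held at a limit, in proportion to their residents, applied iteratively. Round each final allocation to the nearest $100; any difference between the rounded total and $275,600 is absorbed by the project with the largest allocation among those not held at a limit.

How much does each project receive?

Summit Terminal: $25,700; Granite Annex: $176,900; Meridian Reservoir: $73,000

Combined residents = 5,141.
Pro-rata shares before constraints: Summit Terminal 16,779.38; Granite Annex 115,632.99; Meridian Reservoir 143,187.63.
Cap binds for Meridian Reservoir ($73,000); remaining pool $202,600 reallocated over remaining residents 2,470.
Shares after redistribution: Summit Terminal 25,673.60 → $25,700; Granite Annex 176,926.40 → $176,900.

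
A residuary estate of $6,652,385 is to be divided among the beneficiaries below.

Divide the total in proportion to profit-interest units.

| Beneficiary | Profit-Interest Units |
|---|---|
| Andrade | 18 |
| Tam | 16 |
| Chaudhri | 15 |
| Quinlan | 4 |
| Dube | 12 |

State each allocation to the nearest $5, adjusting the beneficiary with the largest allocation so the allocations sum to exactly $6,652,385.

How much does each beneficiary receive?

Andrade: $1,842,195 · Tam: $1,637,510 · Chaudhri: $1,535,165 · Quinlan: $409,380 · Dube: $1,228,135

Sum of profit-interest units: 65.
Unrounded shares: Andrade 18/65 × $6,652,385 = 1,842,198.92; Tam 16/65 × $6,652,385 = 1,637,510.15; Chaudhri 15/65 × $6,652,385 = 1,535,165.77; Quinlan 4/65 × $6,652,385 = 409,377.54; Dube 12/65 × $6,652,385 = 1,228,132.62.
After rounding ($5): Andrade $1,842,200; Tam $1,637,510; Chaudhri $1,535,165; Quinlan $409,380; Dube $1,228,135. Sum = $6,652,390.
Difference $6,652,385 − $6,652,390 = −$5 applied to largest allocation (Andrade): Andrade becomes $1,842,195.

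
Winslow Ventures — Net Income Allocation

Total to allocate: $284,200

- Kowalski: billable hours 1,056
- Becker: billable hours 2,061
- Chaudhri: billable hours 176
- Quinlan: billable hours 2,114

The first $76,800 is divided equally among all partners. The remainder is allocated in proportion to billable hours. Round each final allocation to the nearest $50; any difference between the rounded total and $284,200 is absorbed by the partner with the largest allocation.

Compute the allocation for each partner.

$76,800 shared equally gives $19,200 per partner.
Remainder $207,400 by billable hours (total 5,407): Kowalski 40,505.71 → $40,500; Becker 79,055.19 → $79,050; Chaudhri 6,750.95 → $6,750; Quinlan 81,088.14 → $81,100.
Totals: Kowalski $19,200 + $40,500 = $59,700; Becker $19,200 + $79,050 = $98,250; Chaudhri $19,200 + $6,750 = $25,950; Quinlan $19,200 + $81,100 = $100,300.

Kowalski: $59,700 · Becker: $98,250 · Chaudhri: $25,950 · Quinlan: $100,300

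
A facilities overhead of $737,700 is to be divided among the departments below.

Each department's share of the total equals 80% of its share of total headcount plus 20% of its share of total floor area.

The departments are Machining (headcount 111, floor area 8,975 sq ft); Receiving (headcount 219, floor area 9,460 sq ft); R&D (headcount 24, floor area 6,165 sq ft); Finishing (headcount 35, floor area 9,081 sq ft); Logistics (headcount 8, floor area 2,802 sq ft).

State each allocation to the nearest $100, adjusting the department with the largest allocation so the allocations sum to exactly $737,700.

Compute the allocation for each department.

Machining: $201,300 · Receiving: $363,800 · R&D: $60,600 · Finishing: $88,800 · Logistics: $23,200

Headcount total 397; floor area total 36,483.
Combined weights (80% headcount + 20% floor area): Machining 0.2729; Receiving 0.4932; R&D 0.0822; Finishing 0.1203; Logistics 0.0315.
Proportional shares: Machining 201,302.53; Receiving 363,811.21; R&D 60,608.90; Finishing 88,753.47; Logistics 23,223.89.
After rounding ($100): Machining $201,300; Receiving $363,800; R&D $60,600; Finishing $88,800; Logistics $23,200. Sum = $737,700.
Sum already equals the total — no adjustment.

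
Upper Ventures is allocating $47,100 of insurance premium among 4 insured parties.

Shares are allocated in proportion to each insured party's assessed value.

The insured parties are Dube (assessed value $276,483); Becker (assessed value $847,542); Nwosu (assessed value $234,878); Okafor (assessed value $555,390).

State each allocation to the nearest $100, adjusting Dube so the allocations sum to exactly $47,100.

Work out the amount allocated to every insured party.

Combined assessed value = 1,914,293.
Pro-rata amounts: Dube 276,483/1,914,293 × $47,100 = 6,802.69; Becker 847,542/1,914,293 × $47,100 = 20,853.25; Nwosu 234,878/1,914,293 × $47,100 = 5,779.03; Okafor 555,390/1,914,293 × $47,100 = 13,665.03.
After rounding ($100): Dube $6,800; Becker $20,900; Nwosu $5,800; Okafor $13,700. Sum = $47,200.
Difference $47,100 − $47,200 = −$100 applied to Dube: Dube becomes $6,700.

Dube: $6,700 | Becker: $20,900 | Nwosu: $5,800 | Okafor: $13,700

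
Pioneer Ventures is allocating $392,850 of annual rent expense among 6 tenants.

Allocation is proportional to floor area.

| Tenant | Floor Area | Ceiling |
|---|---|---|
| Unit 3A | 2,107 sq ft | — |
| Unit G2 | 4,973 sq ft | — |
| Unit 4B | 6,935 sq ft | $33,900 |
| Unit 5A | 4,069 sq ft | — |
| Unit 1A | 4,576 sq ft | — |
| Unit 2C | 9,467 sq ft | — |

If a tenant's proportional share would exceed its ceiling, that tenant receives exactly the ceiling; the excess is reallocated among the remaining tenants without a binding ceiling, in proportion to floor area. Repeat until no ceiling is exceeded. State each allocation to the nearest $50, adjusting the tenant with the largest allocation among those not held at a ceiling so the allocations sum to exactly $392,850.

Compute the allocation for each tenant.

Combined floor area = 32,127.
Pro-rata shares before constraints: Unit 3A 25,764.46; Unit G2 60,810.01; Unit 4B 84,801.41; Unit 5A 49,755.86; Unit 1A 55,955.48; Unit 2C 115,762.78.
Capped: Unit 4B ($33,900); residual $358,950 reallocated over remaining floor area 25,192.
Redistributed shares: Unit 3A 30,021.74 → $30,000; Unit G2 70,858.14 → $70,850; Unit 5A 57,977.44 → $58,000; Unit 1A 65,201.46 → $65,200; Unit 2C 134,891.22 → $134,900.

Unit 3A: $30,000; Unit G2: $70,850; Unit 4B: $33,900; Unit 5A: $58,000; Unit 1A: $65,200; Unit 2C: $134,900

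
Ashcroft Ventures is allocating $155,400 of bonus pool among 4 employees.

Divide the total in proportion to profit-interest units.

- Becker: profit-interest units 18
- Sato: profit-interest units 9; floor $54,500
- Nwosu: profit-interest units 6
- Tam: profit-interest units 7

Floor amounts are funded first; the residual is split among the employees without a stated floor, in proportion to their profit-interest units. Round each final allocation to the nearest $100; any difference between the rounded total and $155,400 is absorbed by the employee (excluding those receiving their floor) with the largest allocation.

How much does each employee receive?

Becker: $58,600; Sato: $54,500; Nwosu: $19,500; Tam: $22,800

Guaranteed amounts: Sato $54,500. Balance $100,900.
Balance split over remaining profit-interest units 31: Becker 58,587.10 → $58,600; Nwosu 19,529.03 → $19,500; Tam 22,783.87 → $22,800.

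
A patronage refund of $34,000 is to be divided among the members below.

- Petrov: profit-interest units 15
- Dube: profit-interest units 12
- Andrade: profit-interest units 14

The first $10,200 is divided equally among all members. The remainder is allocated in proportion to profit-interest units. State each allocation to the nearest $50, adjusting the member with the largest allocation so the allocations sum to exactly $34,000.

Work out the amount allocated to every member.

Petrov: $12,100 · Dube: $10,350 · Andrade: $11,550

$10,200 shared equally gives $3,400 per member.
Remainder $23,800 by profit-interest units (total 41): Petrov 8,707.32 → $8,700; Dube 6,965.85 → $6,950; Andrade 8,126.83 → $8,150.
Totals: Petrov $3,400 + $8,700 = $12,100; Dube $3,400 + $6,950 = $10,350; Andrade $3,400 + $8,150 = $11,550.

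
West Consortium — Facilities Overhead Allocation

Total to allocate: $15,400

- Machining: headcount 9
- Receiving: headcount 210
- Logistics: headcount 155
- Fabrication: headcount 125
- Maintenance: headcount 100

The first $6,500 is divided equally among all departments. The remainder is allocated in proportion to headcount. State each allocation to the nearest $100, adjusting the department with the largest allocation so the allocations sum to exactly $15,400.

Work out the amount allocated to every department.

Machining: $1,400; Receiving: $4,400; Logistics: $3,600; Fabrication: $3,200; Maintenance: $2,800

$6,500 shared equally gives $1,300 per department.
Remainder $8,900 by headcount (total 599): Machining 133.72 → $100; Receiving 3,120.20 → $3,100; Logistics 2,303.01 → $2,300; Fabrication 1,857.26 → $1,900; Maintenance 1,485.81 → $1,500.
Totals: Machining $1,300 + $100 = $1,400; Receiving $1,300 + $3,100 = $4,400; Logistics $1,300 + $2,300 = $3,600; Fabrication $1,300 + $1,900 = $3,200; Maintenance $1,300 + $1,500 = $2,800.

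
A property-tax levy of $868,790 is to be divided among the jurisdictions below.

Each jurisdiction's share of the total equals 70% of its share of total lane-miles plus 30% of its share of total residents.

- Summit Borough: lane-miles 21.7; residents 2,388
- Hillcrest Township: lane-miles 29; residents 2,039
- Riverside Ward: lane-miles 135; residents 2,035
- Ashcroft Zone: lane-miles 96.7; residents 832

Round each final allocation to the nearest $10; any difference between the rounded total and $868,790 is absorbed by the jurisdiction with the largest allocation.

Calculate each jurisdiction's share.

Totals — lane-miles 282.4, residents 7,294.
Composite weights (70% lane-miles + 30% residents): Summit Borough 0.1520; Hillcrest Township 0.1557; Riverside Ward 0.4183; Ashcroft Zone 0.2739.
Proportional shares: Summit Borough 132,061.87; Hillcrest Township 135,311.70; Riverside Ward 363,441.49; Ashcroft Zone 237,974.94.
Rounded to nearest $10: Summit Borough $132,060; Hillcrest Township $135,310; Riverside Ward $363,440; Ashcroft Zone $237,970. Sum = $868,780.
Difference $868,790 − $868,780 = +$10 applied to largest allocation (Riverside Ward): Riverside Ward becomes $363,450.

Summit Borough: $132,060 · Hillcrest Township: $135,310 · Riverside Ward: $363,450 · Ashcroft Zone: $237,970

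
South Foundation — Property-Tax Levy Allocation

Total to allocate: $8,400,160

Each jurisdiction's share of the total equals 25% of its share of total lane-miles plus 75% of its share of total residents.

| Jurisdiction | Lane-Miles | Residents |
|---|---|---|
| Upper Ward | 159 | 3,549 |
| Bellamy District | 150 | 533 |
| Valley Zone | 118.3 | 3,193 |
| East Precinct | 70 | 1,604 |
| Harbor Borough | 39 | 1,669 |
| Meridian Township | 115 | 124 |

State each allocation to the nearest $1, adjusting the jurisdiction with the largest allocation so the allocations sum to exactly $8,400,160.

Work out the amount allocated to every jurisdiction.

Upper Ward: $2,607,798 · Bellamy District: $798,309 · Valley Zone: $2,266,403 · East Precinct: $1,172,614 · Harbor Borough: $1,111,030 · Meridian Township: $444,006

Totals — lane-miles 651.3, residents 10,672.
Blended shares (25% lane-miles + 75% residents): Upper Ward 0.3104; Bellamy District 0.0950; Valley Zone 0.2698; East Precinct 0.1396; Harbor Borough 0.1323; Meridian Township 0.0529.
Unrounded shares: Upper Ward 2,607,797.23; Bellamy District 798,309.10; Valley Zone 2,266,403.46; East Precinct 1,172,613.83; Harbor Borough 1,111,030.16; Meridian Township 444,006.22.
After rounding ($1): Upper Ward $2,607,797; Bellamy District $798,309; Valley Zone $2,266,403; East Precinct $1,172,614; Harbor Borough $1,111,030; Meridian Township $444,006. Sum = $8,400,159.
Difference $8,400,160 − $8,400,159 = +$1 applied to largest allocation (Upper Ward): Upper Ward becomes $2,607,798.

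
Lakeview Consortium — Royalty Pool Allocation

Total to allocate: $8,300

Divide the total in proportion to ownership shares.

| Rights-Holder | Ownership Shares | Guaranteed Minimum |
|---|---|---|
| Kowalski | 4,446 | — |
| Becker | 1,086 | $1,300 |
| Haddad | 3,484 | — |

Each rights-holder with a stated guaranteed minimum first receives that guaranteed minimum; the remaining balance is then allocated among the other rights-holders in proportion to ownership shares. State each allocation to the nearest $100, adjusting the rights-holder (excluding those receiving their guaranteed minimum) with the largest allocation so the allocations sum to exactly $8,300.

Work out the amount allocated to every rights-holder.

Minimums first: Becker $1,300. Balance $7,000.
Balance split over remaining ownership shares 7,930: Kowalski 3,924.59 → $3,900; Haddad 3,075.41 → $3,100.

Kowalski: $3,900; Becker: $1,300; Haddad: $3,100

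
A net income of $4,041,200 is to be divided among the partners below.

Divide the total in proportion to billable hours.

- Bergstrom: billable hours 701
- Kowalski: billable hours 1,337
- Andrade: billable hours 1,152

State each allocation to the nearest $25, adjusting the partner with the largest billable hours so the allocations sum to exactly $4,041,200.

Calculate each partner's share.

Total billable hours = 701 + 1,337 + 1,152 = 3,190.
Unrounded shares: Bergstrom 888,050.53; Kowalski 1,693,756.87; Andrade 1,459,392.60.
Rounded to nearest $25: Bergstrom $888,050; Kowalski $1,693,750; Andrade $1,459,400. Sum = $4,041,200.
Sum already equals the total — no adjustment.

Bergstrom: $888,050 · Kowalski: $1,693,750 · Andrade: $1,459,400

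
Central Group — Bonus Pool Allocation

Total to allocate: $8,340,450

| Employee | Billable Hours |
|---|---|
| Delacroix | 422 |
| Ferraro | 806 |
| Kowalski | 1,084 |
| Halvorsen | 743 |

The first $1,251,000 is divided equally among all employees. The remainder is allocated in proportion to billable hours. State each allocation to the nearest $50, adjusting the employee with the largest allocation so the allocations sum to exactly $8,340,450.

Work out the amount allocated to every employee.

Delacroix: $1,292,050 · Ferraro: $2,183,150 · Kowalski: $2,828,300 · Halvorsen: $2,036,950

$1,251,000 shared equally gives $312,750 per employee.
Remainder $7,089,450 by billable hours (total 3,055): Delacroix 979,295.55 → $979,300; Ferraro 1,870,408.09 → $1,870,400; Kowalski 2,515,536.43 → $2,515,550; Halvorsen 1,724,209.93 → $1,724,200.
Totals: Delacroix $312,750 + $979,300 = $1,292,050; Ferraro $312,750 + $1,870,400 = $2,183,150; Kowalski $312,750 + $2,515,550 = $2,828,300; Halvorsen $312,750 + $1,724,200 = $2,036,950.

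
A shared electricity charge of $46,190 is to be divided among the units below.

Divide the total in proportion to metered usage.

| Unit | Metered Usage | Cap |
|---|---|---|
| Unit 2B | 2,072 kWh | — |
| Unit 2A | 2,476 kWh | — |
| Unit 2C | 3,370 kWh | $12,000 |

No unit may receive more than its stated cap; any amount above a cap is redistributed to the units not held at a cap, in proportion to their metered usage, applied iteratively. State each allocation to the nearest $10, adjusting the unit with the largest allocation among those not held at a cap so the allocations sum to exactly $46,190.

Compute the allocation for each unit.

Metered usage total: 7,918.
Proportional shares (ignoring caps): Unit 2B 12,087.10; Unit 2A 14,443.85; Unit 2C 19,659.04.
Cap binds for Unit 2C ($12,000); residual $34,190 reallocated over remaining metered usage 4,548.
Redistributed shares: Unit 2B 15,576.45 → $15,580; Unit 2A 18,613.55 → $18,610.

Unit 2B: $15,580 · Unit 2A: $18,610 · Unit 2C: $12,000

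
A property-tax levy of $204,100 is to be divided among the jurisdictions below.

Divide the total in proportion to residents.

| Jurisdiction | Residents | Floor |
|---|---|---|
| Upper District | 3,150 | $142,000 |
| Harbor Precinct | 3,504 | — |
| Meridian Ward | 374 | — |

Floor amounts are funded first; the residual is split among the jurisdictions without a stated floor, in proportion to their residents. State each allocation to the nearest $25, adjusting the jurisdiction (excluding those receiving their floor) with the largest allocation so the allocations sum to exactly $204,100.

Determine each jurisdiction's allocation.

Upper District: $142,000 · Harbor Precinct: $56,100 · Meridian Ward: $6,000

Minimums first: Upper District $142,000. Balance $62,100.
Balance split over remaining residents 3,878: Harbor Precinct 56,110.99 → $56,100; Meridian Ward 5,989.01 → $6,000.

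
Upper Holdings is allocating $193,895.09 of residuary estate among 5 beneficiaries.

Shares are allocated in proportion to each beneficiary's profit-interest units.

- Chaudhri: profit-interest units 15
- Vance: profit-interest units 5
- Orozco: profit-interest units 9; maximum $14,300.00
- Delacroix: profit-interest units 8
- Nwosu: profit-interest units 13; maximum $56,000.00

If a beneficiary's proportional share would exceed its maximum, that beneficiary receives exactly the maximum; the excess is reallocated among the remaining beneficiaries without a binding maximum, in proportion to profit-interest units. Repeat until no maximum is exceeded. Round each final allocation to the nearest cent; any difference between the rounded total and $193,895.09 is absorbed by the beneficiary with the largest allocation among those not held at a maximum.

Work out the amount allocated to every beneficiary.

Total profit-interest units = 50.
Pro-rata shares before constraints: Chaudhri 58,168.5270; Vance 19,389.5090; Orozco 34,901.1162; Delacroix 31,023.2144; Nwosu 50,412.7234.
Cap binds for Orozco ($14,300.00); residual $179,595.09 reallocated over remaining profit-interest units 41.
Cap binds for Nwosu ($56,000.00); residual $123,595.09 reallocated over remaining profit-interest units 28.
Redistributed shares: Chaudhri 66,211.6554 → $66,211.66; Vance 22,070.5518 → $22,070.55; Delacroix 35,312.8829 → $35,312.88.

Chaudhri: $66,211.66 · Vance: $22,070.55 · Orozco: $14,300.00 · Delacroix: $35,312.88 · Nwosu: $56,000.00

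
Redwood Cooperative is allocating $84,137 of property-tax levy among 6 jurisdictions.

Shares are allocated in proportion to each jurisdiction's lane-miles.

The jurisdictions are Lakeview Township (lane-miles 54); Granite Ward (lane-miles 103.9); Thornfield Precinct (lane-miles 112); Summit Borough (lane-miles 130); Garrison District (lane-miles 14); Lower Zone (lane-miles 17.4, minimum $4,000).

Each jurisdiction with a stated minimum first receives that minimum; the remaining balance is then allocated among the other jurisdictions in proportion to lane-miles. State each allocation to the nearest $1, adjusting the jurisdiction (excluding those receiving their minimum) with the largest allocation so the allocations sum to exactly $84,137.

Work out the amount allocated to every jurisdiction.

Lakeview Township: $10,455 · Granite Ward: $20,117 · Thornfield Precinct: $21,685 · Summit Borough: $25,169 · Garrison District: $2,711 · Lower Zone: $4,000

Guaranteed amounts: Lower Zone $4,000. Residual $80,137.
Residual split over remaining lane-miles 413.9: Lakeview Township 10,455.18 → $10,455; Granite Ward 20,116.54 → $20,117; Thornfield Precinct 21,684.81 → $21,685; Summit Borough 25,169.87 → $25,170; Garrison District 2,710.60 → $2,711.
Rounding difference −$1 applied to Summit Borough → $25,169.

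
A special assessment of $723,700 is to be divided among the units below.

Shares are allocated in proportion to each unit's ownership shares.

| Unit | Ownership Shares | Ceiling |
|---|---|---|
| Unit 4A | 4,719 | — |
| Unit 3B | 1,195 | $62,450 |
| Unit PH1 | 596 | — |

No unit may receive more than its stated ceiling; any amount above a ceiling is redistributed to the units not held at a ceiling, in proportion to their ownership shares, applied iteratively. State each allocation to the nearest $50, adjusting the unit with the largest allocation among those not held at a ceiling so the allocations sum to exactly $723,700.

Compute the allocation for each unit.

Unit 4A: $587,100 · Unit 3B: $62,450 · Unit PH1: $74,150

Ownership shares total: 6,510.
Proportional shares (ignoring caps): Unit 4A 524,599.12; Unit 3B 132,845.08; Unit PH1 66,255.79.
Held at cap: Unit 3B ($62,450); balance $661,250 reallocated over remaining ownership shares 5,315.
Shares after redistribution: Unit 4A 587,100.42 → $587,100; Unit PH1 74,149.58 → $74,150.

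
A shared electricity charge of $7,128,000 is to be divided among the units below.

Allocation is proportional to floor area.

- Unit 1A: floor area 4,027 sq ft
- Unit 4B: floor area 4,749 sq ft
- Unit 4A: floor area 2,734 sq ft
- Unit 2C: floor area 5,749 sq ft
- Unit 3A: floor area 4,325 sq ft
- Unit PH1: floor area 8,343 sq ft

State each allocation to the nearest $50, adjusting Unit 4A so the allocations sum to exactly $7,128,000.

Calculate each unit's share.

Sum of floor area: 29,927.
Raw shares: Unit 1A 4,027/29,927 × $7,128,000 = 959,149.13; Unit 4B 4,749/29,927 × $7,128,000 = 1,131,114.78; Unit 4A 2,734/29,927 × $7,128,000 = 651,182.95; Unit 2C 5,749/29,927 × $7,128,000 = 1,369,294.35; Unit 3A 4,325/29,927 × $7,128,000 = 1,030,126.64; Unit PH1 8,343/29,927 × $7,128,000 = 1,987,132.15.
Rounded to nearest $50: Unit 1A $959,150; Unit 4B $1,131,100; Unit 4A $651,200; Unit 2C $1,369,300; Unit 3A $1,030,150; Unit PH1 $1,987,150. Sum = $7,128,050.
Difference $7,128,000 − $7,128,050 = −$50 applied to Unit 4A: Unit 4A becomes $651,150.

Unit 1A: $959,150 | Unit 4B: $1,131,100 | Unit 4A: $651,150 | Unit 2C: $1,369,300 | Unit 3A: $1,030,150 | Unit PH1: $1,987,150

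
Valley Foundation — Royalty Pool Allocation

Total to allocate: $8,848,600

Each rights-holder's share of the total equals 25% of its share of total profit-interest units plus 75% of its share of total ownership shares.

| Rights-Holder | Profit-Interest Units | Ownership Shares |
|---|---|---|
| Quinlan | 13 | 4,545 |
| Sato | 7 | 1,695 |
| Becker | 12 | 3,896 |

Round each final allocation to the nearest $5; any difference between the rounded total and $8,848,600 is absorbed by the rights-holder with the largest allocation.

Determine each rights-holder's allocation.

Quinlan: $3,874,480 · Sato: $1,593,695 · Becker: $3,380,425

Profit-interest units total 32; ownership shares total 10,136.
Composite weights (25% profit-interest units + 75% ownership shares): Quinlan 0.4379; Sato 0.1801; Becker 0.3820.
Raw shares: Quinlan 3,874,481.64; Sato 1,593,693.01; Becker 3,380,425.35.
At nearest $5: Quinlan $3,874,480; Sato $1,593,695; Becker $3,380,425. Sum = $8,848,600.
No rounding difference to absorb.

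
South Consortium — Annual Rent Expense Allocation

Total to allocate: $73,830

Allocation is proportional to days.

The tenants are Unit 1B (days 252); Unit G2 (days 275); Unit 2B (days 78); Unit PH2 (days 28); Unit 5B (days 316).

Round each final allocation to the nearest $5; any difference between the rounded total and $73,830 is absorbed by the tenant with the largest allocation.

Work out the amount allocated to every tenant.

Combined days = 949.
Unrounded shares: Unit 1B 252/949 × $73,830 = 19,605.02; Unit G2 275/949 × $73,830 = 21,394.36; Unit 2B 78/949 × $73,830 = 6,068.22; Unit PH2 28/949 × $73,830 = 2,178.34; Unit 5B 316/949 × $73,830 = 24,584.07.
At nearest $5: Unit 1B $19,605; Unit G2 $21,395; Unit 2B $6,070; Unit PH2 $2,180; Unit 5B $24,585. Sum = $73,835.
Difference $73,830 − $73,835 = −$5 applied to largest allocation (Unit 5B): Unit 5B becomes $24,580.

Unit 1B: $19,605 | Unit G2: $21,395 | Unit 2B: $6,070 | Unit PH2: $2,180 | Unit 5B: $24,580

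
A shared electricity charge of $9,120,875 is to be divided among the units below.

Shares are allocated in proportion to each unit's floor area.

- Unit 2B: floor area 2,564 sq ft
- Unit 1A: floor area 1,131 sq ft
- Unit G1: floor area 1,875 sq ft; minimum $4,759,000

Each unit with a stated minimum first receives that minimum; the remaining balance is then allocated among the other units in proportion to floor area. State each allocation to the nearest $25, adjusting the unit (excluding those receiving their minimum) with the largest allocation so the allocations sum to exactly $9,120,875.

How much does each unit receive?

Unit 2B: $3,026,750 · Unit 1A: $1,335,125 · Unit G1: $4,759,000

Fund the minimums — Unit G1 $4,759,000. Balance $4,361,875.
Balance split over remaining floor area 3,695: Unit 2B 3,026,751.69 → $3,026,750; Unit 1A 1,335,123.31 → $1,335,125.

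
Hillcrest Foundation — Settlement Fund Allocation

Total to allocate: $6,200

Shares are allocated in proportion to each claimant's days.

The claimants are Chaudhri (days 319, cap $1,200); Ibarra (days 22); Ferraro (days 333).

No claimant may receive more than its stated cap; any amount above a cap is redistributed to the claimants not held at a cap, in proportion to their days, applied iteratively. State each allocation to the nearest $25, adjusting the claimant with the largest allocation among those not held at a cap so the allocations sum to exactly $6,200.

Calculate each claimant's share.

Total days = 674.
Unconstrained shares: Chaudhri 2,934.42; Ibarra 202.37; Ferraro 3,063.20.
Capped: Chaudhri ($1,200); balance $5,000 reallocated over remaining days 355.
Redistributed shares: Ibarra 309.86 → $300; Ferraro 4,690.14 → $4,700.

Chaudhri: $1,200; Ibarra: $300; Ferraro: $4,700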